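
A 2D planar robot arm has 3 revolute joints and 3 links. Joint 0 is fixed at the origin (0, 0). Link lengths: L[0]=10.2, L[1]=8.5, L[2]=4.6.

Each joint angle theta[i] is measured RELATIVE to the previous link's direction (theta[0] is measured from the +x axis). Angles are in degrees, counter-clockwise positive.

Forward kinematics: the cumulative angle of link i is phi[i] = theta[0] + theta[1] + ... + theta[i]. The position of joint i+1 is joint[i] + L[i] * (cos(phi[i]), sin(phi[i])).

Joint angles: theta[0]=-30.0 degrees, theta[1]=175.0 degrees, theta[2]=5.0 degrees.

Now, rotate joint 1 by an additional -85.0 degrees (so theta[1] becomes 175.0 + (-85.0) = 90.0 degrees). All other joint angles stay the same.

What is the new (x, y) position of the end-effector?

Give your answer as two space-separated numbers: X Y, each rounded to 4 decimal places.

Answer: 15.0275 6.4302

Derivation:
joint[0] = (0.0000, 0.0000)  (base)
link 0: phi[0] = -30 = -30 deg
  cos(-30 deg) = 0.8660, sin(-30 deg) = -0.5000
  joint[1] = (0.0000, 0.0000) + 10.2 * (0.8660, -0.5000) = (0.0000 + 8.8335, 0.0000 + -5.1000) = (8.8335, -5.1000)
link 1: phi[1] = -30 + 90 = 60 deg
  cos(60 deg) = 0.5000, sin(60 deg) = 0.8660
  joint[2] = (8.8335, -5.1000) + 8.5 * (0.5000, 0.8660) = (8.8335 + 4.2500, -5.1000 + 7.3612) = (13.0835, 2.2612)
link 2: phi[2] = -30 + 90 + 5 = 65 deg
  cos(65 deg) = 0.4226, sin(65 deg) = 0.9063
  joint[3] = (13.0835, 2.2612) + 4.6 * (0.4226, 0.9063) = (13.0835 + 1.9440, 2.2612 + 4.1690) = (15.0275, 6.4302)
End effector: (15.0275, 6.4302)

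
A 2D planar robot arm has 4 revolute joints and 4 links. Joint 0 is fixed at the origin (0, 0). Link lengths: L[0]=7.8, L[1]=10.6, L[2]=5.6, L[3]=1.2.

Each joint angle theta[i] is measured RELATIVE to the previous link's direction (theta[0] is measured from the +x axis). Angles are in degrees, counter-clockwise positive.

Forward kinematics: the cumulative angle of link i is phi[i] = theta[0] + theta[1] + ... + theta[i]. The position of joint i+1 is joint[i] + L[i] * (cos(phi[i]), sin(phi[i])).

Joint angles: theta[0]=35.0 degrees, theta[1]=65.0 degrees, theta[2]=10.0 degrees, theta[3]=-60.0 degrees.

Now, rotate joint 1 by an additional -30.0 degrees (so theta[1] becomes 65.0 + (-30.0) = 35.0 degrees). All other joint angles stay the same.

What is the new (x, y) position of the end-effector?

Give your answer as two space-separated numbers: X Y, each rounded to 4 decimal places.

Answer: 12.1149 20.3600

Derivation:
joint[0] = (0.0000, 0.0000)  (base)
link 0: phi[0] = 35 = 35 deg
  cos(35 deg) = 0.8192, sin(35 deg) = 0.5736
  joint[1] = (0.0000, 0.0000) + 7.8 * (0.8192, 0.5736) = (0.0000 + 6.3894, 0.0000 + 4.4739) = (6.3894, 4.4739)
link 1: phi[1] = 35 + 35 = 70 deg
  cos(70 deg) = 0.3420, sin(70 deg) = 0.9397
  joint[2] = (6.3894, 4.4739) + 10.6 * (0.3420, 0.9397) = (6.3894 + 3.6254, 4.4739 + 9.9607) = (10.0148, 14.4346)
link 2: phi[2] = 35 + 35 + 10 = 80 deg
  cos(80 deg) = 0.1736, sin(80 deg) = 0.9848
  joint[3] = (10.0148, 14.4346) + 5.6 * (0.1736, 0.9848) = (10.0148 + 0.9724, 14.4346 + 5.5149) = (10.9872, 19.9496)
link 3: phi[3] = 35 + 35 + 10 + -60 = 20 deg
  cos(20 deg) = 0.9397, sin(20 deg) = 0.3420
  joint[4] = (10.9872, 19.9496) + 1.2 * (0.9397, 0.3420) = (10.9872 + 1.1276, 19.9496 + 0.4104) = (12.1149, 20.3600)
End effector: (12.1149, 20.3600)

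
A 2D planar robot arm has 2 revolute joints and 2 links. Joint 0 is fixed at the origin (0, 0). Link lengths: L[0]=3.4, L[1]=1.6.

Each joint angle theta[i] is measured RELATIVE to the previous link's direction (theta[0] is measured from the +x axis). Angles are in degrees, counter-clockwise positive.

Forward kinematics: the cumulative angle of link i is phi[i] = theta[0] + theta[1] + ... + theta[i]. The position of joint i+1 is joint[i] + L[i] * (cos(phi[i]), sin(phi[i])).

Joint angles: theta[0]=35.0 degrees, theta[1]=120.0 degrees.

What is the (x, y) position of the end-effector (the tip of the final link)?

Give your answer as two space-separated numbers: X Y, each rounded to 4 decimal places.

joint[0] = (0.0000, 0.0000)  (base)
link 0: phi[0] = 35 = 35 deg
  cos(35 deg) = 0.8192, sin(35 deg) = 0.5736
  joint[1] = (0.0000, 0.0000) + 3.4 * (0.8192, 0.5736) = (0.0000 + 2.7851, 0.0000 + 1.9502) = (2.7851, 1.9502)
link 1: phi[1] = 35 + 120 = 155 deg
  cos(155 deg) = -0.9063, sin(155 deg) = 0.4226
  joint[2] = (2.7851, 1.9502) + 1.6 * (-0.9063, 0.4226) = (2.7851 + -1.4501, 1.9502 + 0.6762) = (1.3350, 2.6263)
End effector: (1.3350, 2.6263)

Answer: 1.3350 2.6263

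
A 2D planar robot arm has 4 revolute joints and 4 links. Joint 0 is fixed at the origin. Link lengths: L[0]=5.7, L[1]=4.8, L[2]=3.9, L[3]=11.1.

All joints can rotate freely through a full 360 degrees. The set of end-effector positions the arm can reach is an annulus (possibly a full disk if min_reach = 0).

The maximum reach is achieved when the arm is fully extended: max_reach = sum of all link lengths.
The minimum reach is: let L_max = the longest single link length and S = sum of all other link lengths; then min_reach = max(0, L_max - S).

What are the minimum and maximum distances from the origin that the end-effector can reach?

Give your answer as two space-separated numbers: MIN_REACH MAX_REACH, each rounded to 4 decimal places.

Answer: 0.0000 25.5000

Derivation:
Link lengths: [5.7, 4.8, 3.9, 11.1]
max_reach = 5.7 + 4.8 + 3.9 + 11.1 = 25.5
L_max = max([5.7, 4.8, 3.9, 11.1]) = 11.1
S (sum of others) = 25.5 - 11.1 = 14.4
min_reach = max(0, 11.1 - 14.4) = max(0, -3.3) = 0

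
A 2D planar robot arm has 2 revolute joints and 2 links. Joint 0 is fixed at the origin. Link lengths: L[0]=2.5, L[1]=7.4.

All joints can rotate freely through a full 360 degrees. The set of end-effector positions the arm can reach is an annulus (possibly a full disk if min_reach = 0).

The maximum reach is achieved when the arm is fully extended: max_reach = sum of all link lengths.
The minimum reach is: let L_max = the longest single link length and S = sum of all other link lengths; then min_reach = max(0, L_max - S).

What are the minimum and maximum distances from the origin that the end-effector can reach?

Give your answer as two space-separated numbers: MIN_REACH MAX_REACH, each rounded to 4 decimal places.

Answer: 4.9000 9.9000

Derivation:
Link lengths: [2.5, 7.4]
max_reach = 2.5 + 7.4 = 9.9
L_max = max([2.5, 7.4]) = 7.4
S (sum of others) = 9.9 - 7.4 = 2.5
min_reach = max(0, 7.4 - 2.5) = max(0, 4.9) = 4.9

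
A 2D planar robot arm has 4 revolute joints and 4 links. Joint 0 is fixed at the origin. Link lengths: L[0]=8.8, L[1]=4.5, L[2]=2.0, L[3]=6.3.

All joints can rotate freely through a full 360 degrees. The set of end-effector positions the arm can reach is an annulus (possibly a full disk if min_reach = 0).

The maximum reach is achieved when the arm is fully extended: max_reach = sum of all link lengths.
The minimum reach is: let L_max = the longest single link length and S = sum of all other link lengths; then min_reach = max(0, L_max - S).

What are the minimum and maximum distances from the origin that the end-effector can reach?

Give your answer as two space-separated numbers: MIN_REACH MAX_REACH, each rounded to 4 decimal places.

Answer: 0.0000 21.6000

Derivation:
Link lengths: [8.8, 4.5, 2.0, 6.3]
max_reach = 8.8 + 4.5 + 2 + 6.3 = 21.6
L_max = max([8.8, 4.5, 2.0, 6.3]) = 8.8
S (sum of others) = 21.6 - 8.8 = 12.8
min_reach = max(0, 8.8 - 12.8) = max(0, -4) = 0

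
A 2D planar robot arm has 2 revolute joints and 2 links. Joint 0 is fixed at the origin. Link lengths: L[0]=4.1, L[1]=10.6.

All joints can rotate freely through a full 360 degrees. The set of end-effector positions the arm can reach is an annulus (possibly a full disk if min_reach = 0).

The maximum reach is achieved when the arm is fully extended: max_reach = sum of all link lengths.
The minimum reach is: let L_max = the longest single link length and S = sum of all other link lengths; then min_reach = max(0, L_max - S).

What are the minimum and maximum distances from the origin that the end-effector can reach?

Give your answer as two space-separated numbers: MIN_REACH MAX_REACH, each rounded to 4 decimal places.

Answer: 6.5000 14.7000

Derivation:
Link lengths: [4.1, 10.6]
max_reach = 4.1 + 10.6 = 14.7
L_max = max([4.1, 10.6]) = 10.6
S (sum of others) = 14.7 - 10.6 = 4.1
min_reach = max(0, 10.6 - 4.1) = max(0, 6.5) = 6.5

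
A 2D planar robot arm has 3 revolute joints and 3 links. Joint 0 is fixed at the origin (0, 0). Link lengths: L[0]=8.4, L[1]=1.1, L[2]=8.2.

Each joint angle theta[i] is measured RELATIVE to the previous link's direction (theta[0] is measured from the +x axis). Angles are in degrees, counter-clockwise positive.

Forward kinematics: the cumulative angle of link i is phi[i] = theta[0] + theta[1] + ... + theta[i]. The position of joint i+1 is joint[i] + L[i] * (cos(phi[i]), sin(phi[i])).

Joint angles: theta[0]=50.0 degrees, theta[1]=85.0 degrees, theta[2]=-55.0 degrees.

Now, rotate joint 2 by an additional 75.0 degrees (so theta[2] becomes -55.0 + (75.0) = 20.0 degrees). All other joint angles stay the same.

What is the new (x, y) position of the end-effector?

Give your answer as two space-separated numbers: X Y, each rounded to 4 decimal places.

Answer: -2.8101 10.6781

Derivation:
joint[0] = (0.0000, 0.0000)  (base)
link 0: phi[0] = 50 = 50 deg
  cos(50 deg) = 0.6428, sin(50 deg) = 0.7660
  joint[1] = (0.0000, 0.0000) + 8.4 * (0.6428, 0.7660) = (0.0000 + 5.3994, 0.0000 + 6.4348) = (5.3994, 6.4348)
link 1: phi[1] = 50 + 85 = 135 deg
  cos(135 deg) = -0.7071, sin(135 deg) = 0.7071
  joint[2] = (5.3994, 6.4348) + 1.1 * (-0.7071, 0.7071) = (5.3994 + -0.7778, 6.4348 + 0.7778) = (4.6216, 7.2126)
link 2: phi[2] = 50 + 85 + 20 = 155 deg
  cos(155 deg) = -0.9063, sin(155 deg) = 0.4226
  joint[3] = (4.6216, 7.2126) + 8.2 * (-0.9063, 0.4226) = (4.6216 + -7.4317, 7.2126 + 3.4655) = (-2.8101, 10.6781)
End effector: (-2.8101, 10.6781)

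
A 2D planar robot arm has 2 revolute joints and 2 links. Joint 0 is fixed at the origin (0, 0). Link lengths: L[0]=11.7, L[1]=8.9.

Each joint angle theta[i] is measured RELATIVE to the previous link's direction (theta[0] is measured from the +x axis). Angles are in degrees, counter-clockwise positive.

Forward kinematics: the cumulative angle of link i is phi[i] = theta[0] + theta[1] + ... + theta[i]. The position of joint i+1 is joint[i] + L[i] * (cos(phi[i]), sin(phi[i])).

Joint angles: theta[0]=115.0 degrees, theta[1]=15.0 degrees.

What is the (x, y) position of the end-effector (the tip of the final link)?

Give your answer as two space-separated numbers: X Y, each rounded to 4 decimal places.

joint[0] = (0.0000, 0.0000)  (base)
link 0: phi[0] = 115 = 115 deg
  cos(115 deg) = -0.4226, sin(115 deg) = 0.9063
  joint[1] = (0.0000, 0.0000) + 11.7 * (-0.4226, 0.9063) = (0.0000 + -4.9446, 0.0000 + 10.6038) = (-4.9446, 10.6038)
link 1: phi[1] = 115 + 15 = 130 deg
  cos(130 deg) = -0.6428, sin(130 deg) = 0.7660
  joint[2] = (-4.9446, 10.6038) + 8.9 * (-0.6428, 0.7660) = (-4.9446 + -5.7208, 10.6038 + 6.8178) = (-10.6654, 17.4216)
End effector: (-10.6654, 17.4216)

Answer: -10.6654 17.4216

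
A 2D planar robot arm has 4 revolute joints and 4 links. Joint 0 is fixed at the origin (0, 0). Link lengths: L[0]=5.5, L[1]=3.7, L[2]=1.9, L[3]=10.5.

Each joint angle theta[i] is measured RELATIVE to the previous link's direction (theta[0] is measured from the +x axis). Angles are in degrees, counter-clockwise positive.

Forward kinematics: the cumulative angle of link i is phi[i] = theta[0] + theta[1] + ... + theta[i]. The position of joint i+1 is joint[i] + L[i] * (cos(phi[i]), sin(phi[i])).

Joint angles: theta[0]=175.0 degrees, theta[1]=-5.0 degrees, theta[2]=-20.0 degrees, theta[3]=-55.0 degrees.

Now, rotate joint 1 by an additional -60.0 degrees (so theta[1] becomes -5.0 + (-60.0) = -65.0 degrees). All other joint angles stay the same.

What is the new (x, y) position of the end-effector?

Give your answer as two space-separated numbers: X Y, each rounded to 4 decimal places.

Answer: 1.8566 11.8788

Derivation:
joint[0] = (0.0000, 0.0000)  (base)
link 0: phi[0] = 175 = 175 deg
  cos(175 deg) = -0.9962, sin(175 deg) = 0.0872
  joint[1] = (0.0000, 0.0000) + 5.5 * (-0.9962, 0.0872) = (0.0000 + -5.4791, 0.0000 + 0.4794) = (-5.4791, 0.4794)
link 1: phi[1] = 175 + -65 = 110 deg
  cos(110 deg) = -0.3420, sin(110 deg) = 0.9397
  joint[2] = (-5.4791, 0.4794) + 3.7 * (-0.3420, 0.9397) = (-5.4791 + -1.2655, 0.4794 + 3.4769) = (-6.7445, 3.9562)
link 2: phi[2] = 175 + -65 + -20 = 90 deg
  cos(90 deg) = 0.0000, sin(90 deg) = 1.0000
  joint[3] = (-6.7445, 3.9562) + 1.9 * (0.0000, 1.0000) = (-6.7445 + 0.0000, 3.9562 + 1.9000) = (-6.7445, 5.8562)
link 3: phi[3] = 175 + -65 + -20 + -55 = 35 deg
  cos(35 deg) = 0.8192, sin(35 deg) = 0.5736
  joint[4] = (-6.7445, 5.8562) + 10.5 * (0.8192, 0.5736) = (-6.7445 + 8.6011, 5.8562 + 6.0226) = (1.8566, 11.8788)
End effector: (1.8566, 11.8788)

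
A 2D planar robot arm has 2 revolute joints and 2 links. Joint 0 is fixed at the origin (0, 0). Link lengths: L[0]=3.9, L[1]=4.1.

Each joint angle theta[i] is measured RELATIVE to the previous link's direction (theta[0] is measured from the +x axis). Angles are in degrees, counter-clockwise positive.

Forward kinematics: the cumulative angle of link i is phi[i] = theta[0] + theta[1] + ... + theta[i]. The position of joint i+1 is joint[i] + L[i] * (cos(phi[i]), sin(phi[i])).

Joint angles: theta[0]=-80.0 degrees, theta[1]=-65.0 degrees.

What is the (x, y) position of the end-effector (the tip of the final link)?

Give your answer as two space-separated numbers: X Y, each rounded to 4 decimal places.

Answer: -2.6813 -6.1924

Derivation:
joint[0] = (0.0000, 0.0000)  (base)
link 0: phi[0] = -80 = -80 deg
  cos(-80 deg) = 0.1736, sin(-80 deg) = -0.9848
  joint[1] = (0.0000, 0.0000) + 3.9 * (0.1736, -0.9848) = (0.0000 + 0.6772, 0.0000 + -3.8408) = (0.6772, -3.8408)
link 1: phi[1] = -80 + -65 = -145 deg
  cos(-145 deg) = -0.8192, sin(-145 deg) = -0.5736
  joint[2] = (0.6772, -3.8408) + 4.1 * (-0.8192, -0.5736) = (0.6772 + -3.3585, -3.8408 + -2.3517) = (-2.6813, -6.1924)
End effector: (-2.6813, -6.1924)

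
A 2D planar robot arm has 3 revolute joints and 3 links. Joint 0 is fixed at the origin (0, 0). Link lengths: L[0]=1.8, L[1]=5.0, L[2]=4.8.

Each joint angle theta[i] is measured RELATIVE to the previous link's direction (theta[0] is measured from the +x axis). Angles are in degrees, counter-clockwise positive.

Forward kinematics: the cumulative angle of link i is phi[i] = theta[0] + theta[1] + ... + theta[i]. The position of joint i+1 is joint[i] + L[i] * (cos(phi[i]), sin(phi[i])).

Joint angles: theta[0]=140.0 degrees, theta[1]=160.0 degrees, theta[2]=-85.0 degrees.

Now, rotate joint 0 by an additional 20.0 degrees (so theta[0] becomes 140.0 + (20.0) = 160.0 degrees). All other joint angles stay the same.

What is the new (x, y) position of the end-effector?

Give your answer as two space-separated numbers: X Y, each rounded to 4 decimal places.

Answer: -0.6144 -6.5302

Derivation:
joint[0] = (0.0000, 0.0000)  (base)
link 0: phi[0] = 160 = 160 deg
  cos(160 deg) = -0.9397, sin(160 deg) = 0.3420
  joint[1] = (0.0000, 0.0000) + 1.8 * (-0.9397, 0.3420) = (0.0000 + -1.6914, 0.0000 + 0.6156) = (-1.6914, 0.6156)
link 1: phi[1] = 160 + 160 = 320 deg
  cos(320 deg) = 0.7660, sin(320 deg) = -0.6428
  joint[2] = (-1.6914, 0.6156) + 5 * (0.7660, -0.6428) = (-1.6914 + 3.8302, 0.6156 + -3.2139) = (2.1388, -2.5983)
link 2: phi[2] = 160 + 160 + -85 = 235 deg
  cos(235 deg) = -0.5736, sin(235 deg) = -0.8192
  joint[3] = (2.1388, -2.5983) + 4.8 * (-0.5736, -0.8192) = (2.1388 + -2.7532, -2.5983 + -3.9319) = (-0.6144, -6.5302)
End effector: (-0.6144, -6.5302)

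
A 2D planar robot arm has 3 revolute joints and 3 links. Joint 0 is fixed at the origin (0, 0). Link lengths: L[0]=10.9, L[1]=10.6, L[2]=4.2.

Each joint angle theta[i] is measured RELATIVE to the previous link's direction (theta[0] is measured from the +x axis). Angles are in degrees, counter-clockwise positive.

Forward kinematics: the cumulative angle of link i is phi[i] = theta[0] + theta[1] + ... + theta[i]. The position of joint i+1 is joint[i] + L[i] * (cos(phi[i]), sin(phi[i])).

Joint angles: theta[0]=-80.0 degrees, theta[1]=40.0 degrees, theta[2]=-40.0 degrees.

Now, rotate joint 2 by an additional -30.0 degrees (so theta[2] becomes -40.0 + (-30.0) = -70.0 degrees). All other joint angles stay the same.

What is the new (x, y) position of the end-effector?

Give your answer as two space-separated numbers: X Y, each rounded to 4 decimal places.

joint[0] = (0.0000, 0.0000)  (base)
link 0: phi[0] = -80 = -80 deg
  cos(-80 deg) = 0.1736, sin(-80 deg) = -0.9848
  joint[1] = (0.0000, 0.0000) + 10.9 * (0.1736, -0.9848) = (0.0000 + 1.8928, 0.0000 + -10.7344) = (1.8928, -10.7344)
link 1: phi[1] = -80 + 40 = -40 deg
  cos(-40 deg) = 0.7660, sin(-40 deg) = -0.6428
  joint[2] = (1.8928, -10.7344) + 10.6 * (0.7660, -0.6428) = (1.8928 + 8.1201, -10.7344 + -6.8135) = (10.0128, -17.5480)
link 2: phi[2] = -80 + 40 + -70 = -110 deg
  cos(-110 deg) = -0.3420, sin(-110 deg) = -0.9397
  joint[3] = (10.0128, -17.5480) + 4.2 * (-0.3420, -0.9397) = (10.0128 + -1.4365, -17.5480 + -3.9467) = (8.5764, -21.4947)
End effector: (8.5764, -21.4947)

Answer: 8.5764 -21.4947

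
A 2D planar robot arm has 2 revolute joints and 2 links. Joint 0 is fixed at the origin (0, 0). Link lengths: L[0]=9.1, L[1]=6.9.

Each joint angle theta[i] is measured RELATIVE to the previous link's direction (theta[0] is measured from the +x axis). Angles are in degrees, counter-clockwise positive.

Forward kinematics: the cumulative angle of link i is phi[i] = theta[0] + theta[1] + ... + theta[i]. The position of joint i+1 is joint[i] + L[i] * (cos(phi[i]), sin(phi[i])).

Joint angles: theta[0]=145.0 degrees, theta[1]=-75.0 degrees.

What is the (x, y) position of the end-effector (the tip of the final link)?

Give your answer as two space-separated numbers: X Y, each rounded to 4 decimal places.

joint[0] = (0.0000, 0.0000)  (base)
link 0: phi[0] = 145 = 145 deg
  cos(145 deg) = -0.8192, sin(145 deg) = 0.5736
  joint[1] = (0.0000, 0.0000) + 9.1 * (-0.8192, 0.5736) = (0.0000 + -7.4543, 0.0000 + 5.2195) = (-7.4543, 5.2195)
link 1: phi[1] = 145 + -75 = 70 deg
  cos(70 deg) = 0.3420, sin(70 deg) = 0.9397
  joint[2] = (-7.4543, 5.2195) + 6.9 * (0.3420, 0.9397) = (-7.4543 + 2.3599, 5.2195 + 6.4839) = (-5.0943, 11.7034)
End effector: (-5.0943, 11.7034)

Answer: -5.0943 11.7034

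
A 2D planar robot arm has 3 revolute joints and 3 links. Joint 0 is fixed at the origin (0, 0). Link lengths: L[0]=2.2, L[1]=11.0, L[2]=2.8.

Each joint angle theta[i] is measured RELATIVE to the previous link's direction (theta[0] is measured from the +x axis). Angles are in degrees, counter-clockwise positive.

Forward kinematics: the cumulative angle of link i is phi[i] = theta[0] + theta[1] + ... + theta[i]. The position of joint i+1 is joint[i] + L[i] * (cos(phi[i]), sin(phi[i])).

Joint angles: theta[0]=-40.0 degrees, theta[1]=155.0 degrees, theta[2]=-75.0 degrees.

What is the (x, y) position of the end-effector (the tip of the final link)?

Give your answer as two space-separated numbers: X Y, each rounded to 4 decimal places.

joint[0] = (0.0000, 0.0000)  (base)
link 0: phi[0] = -40 = -40 deg
  cos(-40 deg) = 0.7660, sin(-40 deg) = -0.6428
  joint[1] = (0.0000, 0.0000) + 2.2 * (0.7660, -0.6428) = (0.0000 + 1.6853, 0.0000 + -1.4141) = (1.6853, -1.4141)
link 1: phi[1] = -40 + 155 = 115 deg
  cos(115 deg) = -0.4226, sin(115 deg) = 0.9063
  joint[2] = (1.6853, -1.4141) + 11 * (-0.4226, 0.9063) = (1.6853 + -4.6488, -1.4141 + 9.9694) = (-2.9635, 8.5553)
link 2: phi[2] = -40 + 155 + -75 = 40 deg
  cos(40 deg) = 0.7660, sin(40 deg) = 0.6428
  joint[3] = (-2.9635, 8.5553) + 2.8 * (0.7660, 0.6428) = (-2.9635 + 2.1449, 8.5553 + 1.7998) = (-0.8186, 10.3551)
End effector: (-0.8186, 10.3551)

Answer: -0.8186 10.3551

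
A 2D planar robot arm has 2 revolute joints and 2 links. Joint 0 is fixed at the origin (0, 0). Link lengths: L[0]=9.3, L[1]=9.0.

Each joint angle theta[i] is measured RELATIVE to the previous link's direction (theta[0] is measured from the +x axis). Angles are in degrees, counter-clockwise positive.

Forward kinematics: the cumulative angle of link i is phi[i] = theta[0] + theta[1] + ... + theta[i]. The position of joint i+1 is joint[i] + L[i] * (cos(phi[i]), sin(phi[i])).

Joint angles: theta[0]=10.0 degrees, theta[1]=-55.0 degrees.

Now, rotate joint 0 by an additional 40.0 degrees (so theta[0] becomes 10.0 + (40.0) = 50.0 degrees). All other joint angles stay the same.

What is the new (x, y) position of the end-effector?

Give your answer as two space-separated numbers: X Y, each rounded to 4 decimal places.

joint[0] = (0.0000, 0.0000)  (base)
link 0: phi[0] = 50 = 50 deg
  cos(50 deg) = 0.6428, sin(50 deg) = 0.7660
  joint[1] = (0.0000, 0.0000) + 9.3 * (0.6428, 0.7660) = (0.0000 + 5.9779, 0.0000 + 7.1242) = (5.9779, 7.1242)
link 1: phi[1] = 50 + -55 = -5 deg
  cos(-5 deg) = 0.9962, sin(-5 deg) = -0.0872
  joint[2] = (5.9779, 7.1242) + 9 * (0.9962, -0.0872) = (5.9779 + 8.9658, 7.1242 + -0.7844) = (14.9437, 6.3398)
End effector: (14.9437, 6.3398)

Answer: 14.9437 6.3398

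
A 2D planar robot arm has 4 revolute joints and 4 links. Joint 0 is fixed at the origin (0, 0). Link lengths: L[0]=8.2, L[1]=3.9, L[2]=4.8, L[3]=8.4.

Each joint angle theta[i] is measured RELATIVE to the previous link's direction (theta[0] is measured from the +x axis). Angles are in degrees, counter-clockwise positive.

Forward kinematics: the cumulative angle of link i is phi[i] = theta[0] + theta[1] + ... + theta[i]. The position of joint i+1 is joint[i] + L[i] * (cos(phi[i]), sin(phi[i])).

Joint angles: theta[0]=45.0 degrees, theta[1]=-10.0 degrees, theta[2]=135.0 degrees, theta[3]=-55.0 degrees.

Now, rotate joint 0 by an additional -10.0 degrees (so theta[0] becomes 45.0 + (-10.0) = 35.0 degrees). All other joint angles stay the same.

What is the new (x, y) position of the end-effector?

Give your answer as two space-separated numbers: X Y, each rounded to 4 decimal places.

Answer: 3.5670 16.1070

Derivation:
joint[0] = (0.0000, 0.0000)  (base)
link 0: phi[0] = 35 = 35 deg
  cos(35 deg) = 0.8192, sin(35 deg) = 0.5736
  joint[1] = (0.0000, 0.0000) + 8.2 * (0.8192, 0.5736) = (0.0000 + 6.7170, 0.0000 + 4.7033) = (6.7170, 4.7033)
link 1: phi[1] = 35 + -10 = 25 deg
  cos(25 deg) = 0.9063, sin(25 deg) = 0.4226
  joint[2] = (6.7170, 4.7033) + 3.9 * (0.9063, 0.4226) = (6.7170 + 3.5346, 4.7033 + 1.6482) = (10.2516, 6.3515)
link 2: phi[2] = 35 + -10 + 135 = 160 deg
  cos(160 deg) = -0.9397, sin(160 deg) = 0.3420
  joint[3] = (10.2516, 6.3515) + 4.8 * (-0.9397, 0.3420) = (10.2516 + -4.5105, 6.3515 + 1.6417) = (5.7411, 7.9932)
link 3: phi[3] = 35 + -10 + 135 + -55 = 105 deg
  cos(105 deg) = -0.2588, sin(105 deg) = 0.9659
  joint[4] = (5.7411, 7.9932) + 8.4 * (-0.2588, 0.9659) = (5.7411 + -2.1741, 7.9932 + 8.1138) = (3.5670, 16.1070)
End effector: (3.5670, 16.1070)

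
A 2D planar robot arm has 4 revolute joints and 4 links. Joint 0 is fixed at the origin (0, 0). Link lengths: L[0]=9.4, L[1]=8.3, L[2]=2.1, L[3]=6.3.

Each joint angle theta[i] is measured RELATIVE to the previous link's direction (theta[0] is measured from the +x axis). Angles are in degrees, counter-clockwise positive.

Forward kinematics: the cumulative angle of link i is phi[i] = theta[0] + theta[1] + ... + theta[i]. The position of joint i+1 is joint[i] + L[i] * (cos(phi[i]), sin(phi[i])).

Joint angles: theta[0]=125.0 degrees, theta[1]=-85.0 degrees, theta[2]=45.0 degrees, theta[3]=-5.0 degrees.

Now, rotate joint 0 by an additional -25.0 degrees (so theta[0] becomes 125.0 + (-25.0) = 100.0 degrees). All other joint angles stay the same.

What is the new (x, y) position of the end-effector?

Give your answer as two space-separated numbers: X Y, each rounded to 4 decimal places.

joint[0] = (0.0000, 0.0000)  (base)
link 0: phi[0] = 100 = 100 deg
  cos(100 deg) = -0.1736, sin(100 deg) = 0.9848
  joint[1] = (0.0000, 0.0000) + 9.4 * (-0.1736, 0.9848) = (0.0000 + -1.6323, 0.0000 + 9.2572) = (-1.6323, 9.2572)
link 1: phi[1] = 100 + -85 = 15 deg
  cos(15 deg) = 0.9659, sin(15 deg) = 0.2588
  joint[2] = (-1.6323, 9.2572) + 8.3 * (0.9659, 0.2588) = (-1.6323 + 8.0172, 9.2572 + 2.1482) = (6.3849, 11.4054)
link 2: phi[2] = 100 + -85 + 45 = 60 deg
  cos(60 deg) = 0.5000, sin(60 deg) = 0.8660
  joint[3] = (6.3849, 11.4054) + 2.1 * (0.5000, 0.8660) = (6.3849 + 1.0500, 11.4054 + 1.8187) = (7.4349, 13.2240)
link 3: phi[3] = 100 + -85 + 45 + -5 = 55 deg
  cos(55 deg) = 0.5736, sin(55 deg) = 0.8192
  joint[4] = (7.4349, 13.2240) + 6.3 * (0.5736, 0.8192) = (7.4349 + 3.6135, 13.2240 + 5.1607) = (11.0484, 18.3847)
End effector: (11.0484, 18.3847)

Answer: 11.0484 18.3847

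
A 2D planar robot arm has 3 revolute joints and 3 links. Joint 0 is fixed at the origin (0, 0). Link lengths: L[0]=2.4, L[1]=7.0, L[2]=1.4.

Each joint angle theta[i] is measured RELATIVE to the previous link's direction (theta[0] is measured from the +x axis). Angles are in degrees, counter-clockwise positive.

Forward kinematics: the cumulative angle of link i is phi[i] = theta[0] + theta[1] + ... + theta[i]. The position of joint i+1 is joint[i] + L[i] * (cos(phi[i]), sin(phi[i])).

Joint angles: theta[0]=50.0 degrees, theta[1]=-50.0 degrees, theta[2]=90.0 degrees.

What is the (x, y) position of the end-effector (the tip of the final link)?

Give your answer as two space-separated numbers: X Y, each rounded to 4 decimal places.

Answer: 8.5427 3.2385

Derivation:
joint[0] = (0.0000, 0.0000)  (base)
link 0: phi[0] = 50 = 50 deg
  cos(50 deg) = 0.6428, sin(50 deg) = 0.7660
  joint[1] = (0.0000, 0.0000) + 2.4 * (0.6428, 0.7660) = (0.0000 + 1.5427, 0.0000 + 1.8385) = (1.5427, 1.8385)
link 1: phi[1] = 50 + -50 = 0 deg
  cos(0 deg) = 1.0000, sin(0 deg) = 0.0000
  joint[2] = (1.5427, 1.8385) + 7 * (1.0000, 0.0000) = (1.5427 + 7.0000, 1.8385 + 0.0000) = (8.5427, 1.8385)
link 2: phi[2] = 50 + -50 + 90 = 90 deg
  cos(90 deg) = 0.0000, sin(90 deg) = 1.0000
  joint[3] = (8.5427, 1.8385) + 1.4 * (0.0000, 1.0000) = (8.5427 + 0.0000, 1.8385 + 1.4000) = (8.5427, 3.2385)
End effector: (8.5427, 3.2385)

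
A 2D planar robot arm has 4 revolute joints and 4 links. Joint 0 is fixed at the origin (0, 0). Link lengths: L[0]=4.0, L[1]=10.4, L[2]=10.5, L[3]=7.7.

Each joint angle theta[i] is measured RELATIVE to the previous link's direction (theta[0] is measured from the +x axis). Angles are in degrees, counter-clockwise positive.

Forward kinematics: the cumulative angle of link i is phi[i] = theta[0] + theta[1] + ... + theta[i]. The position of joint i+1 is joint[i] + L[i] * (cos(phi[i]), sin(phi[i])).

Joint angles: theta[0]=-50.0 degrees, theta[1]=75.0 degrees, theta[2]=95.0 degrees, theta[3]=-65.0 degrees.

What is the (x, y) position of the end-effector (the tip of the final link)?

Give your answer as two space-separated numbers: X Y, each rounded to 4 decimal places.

joint[0] = (0.0000, 0.0000)  (base)
link 0: phi[0] = -50 = -50 deg
  cos(-50 deg) = 0.6428, sin(-50 deg) = -0.7660
  joint[1] = (0.0000, 0.0000) + 4 * (0.6428, -0.7660) = (0.0000 + 2.5712, 0.0000 + -3.0642) = (2.5712, -3.0642)
link 1: phi[1] = -50 + 75 = 25 deg
  cos(25 deg) = 0.9063, sin(25 deg) = 0.4226
  joint[2] = (2.5712, -3.0642) + 10.4 * (0.9063, 0.4226) = (2.5712 + 9.4256, -3.0642 + 4.3952) = (11.9968, 1.3311)
link 2: phi[2] = -50 + 75 + 95 = 120 deg
  cos(120 deg) = -0.5000, sin(120 deg) = 0.8660
  joint[3] = (11.9968, 1.3311) + 10.5 * (-0.5000, 0.8660) = (11.9968 + -5.2500, 1.3311 + 9.0933) = (6.7468, 10.4243)
link 3: phi[3] = -50 + 75 + 95 + -65 = 55 deg
  cos(55 deg) = 0.5736, sin(55 deg) = 0.8192
  joint[4] = (6.7468, 10.4243) + 7.7 * (0.5736, 0.8192) = (6.7468 + 4.4165, 10.4243 + 6.3075) = (11.1633, 16.7318)
End effector: (11.1633, 16.7318)

Answer: 11.1633 16.7318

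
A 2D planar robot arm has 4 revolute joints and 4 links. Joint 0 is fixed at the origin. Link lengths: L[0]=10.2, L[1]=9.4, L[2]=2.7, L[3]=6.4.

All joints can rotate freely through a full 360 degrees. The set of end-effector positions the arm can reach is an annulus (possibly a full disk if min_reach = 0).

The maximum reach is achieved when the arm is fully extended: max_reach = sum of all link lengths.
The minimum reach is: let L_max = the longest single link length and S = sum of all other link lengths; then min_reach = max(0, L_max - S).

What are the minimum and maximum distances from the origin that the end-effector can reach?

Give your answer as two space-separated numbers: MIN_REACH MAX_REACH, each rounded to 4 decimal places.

Answer: 0.0000 28.7000

Derivation:
Link lengths: [10.2, 9.4, 2.7, 6.4]
max_reach = 10.2 + 9.4 + 2.7 + 6.4 = 28.7
L_max = max([10.2, 9.4, 2.7, 6.4]) = 10.2
S (sum of others) = 28.7 - 10.2 = 18.5
min_reach = max(0, 10.2 - 18.5) = max(0, -8.3) = 0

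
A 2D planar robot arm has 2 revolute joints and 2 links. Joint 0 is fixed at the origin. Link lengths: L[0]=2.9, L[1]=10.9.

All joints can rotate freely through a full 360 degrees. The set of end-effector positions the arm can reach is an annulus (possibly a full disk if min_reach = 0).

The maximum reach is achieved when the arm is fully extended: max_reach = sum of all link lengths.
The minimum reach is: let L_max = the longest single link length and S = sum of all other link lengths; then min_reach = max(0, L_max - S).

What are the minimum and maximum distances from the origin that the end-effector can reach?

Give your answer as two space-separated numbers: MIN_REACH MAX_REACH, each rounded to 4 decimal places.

Answer: 8.0000 13.8000

Derivation:
Link lengths: [2.9, 10.9]
max_reach = 2.9 + 10.9 = 13.8
L_max = max([2.9, 10.9]) = 10.9
S (sum of others) = 13.8 - 10.9 = 2.9
min_reach = max(0, 10.9 - 2.9) = max(0, 8) = 8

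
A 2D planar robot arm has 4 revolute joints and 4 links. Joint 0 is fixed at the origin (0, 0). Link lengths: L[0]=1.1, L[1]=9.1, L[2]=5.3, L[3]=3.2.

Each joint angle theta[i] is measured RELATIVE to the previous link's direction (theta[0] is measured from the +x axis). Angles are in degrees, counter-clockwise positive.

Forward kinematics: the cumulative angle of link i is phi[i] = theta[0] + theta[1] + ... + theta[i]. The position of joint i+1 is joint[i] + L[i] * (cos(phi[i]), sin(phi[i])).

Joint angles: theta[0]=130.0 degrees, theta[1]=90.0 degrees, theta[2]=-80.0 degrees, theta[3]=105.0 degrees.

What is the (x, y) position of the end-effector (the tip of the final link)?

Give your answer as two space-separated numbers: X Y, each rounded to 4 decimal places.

joint[0] = (0.0000, 0.0000)  (base)
link 0: phi[0] = 130 = 130 deg
  cos(130 deg) = -0.6428, sin(130 deg) = 0.7660
  joint[1] = (0.0000, 0.0000) + 1.1 * (-0.6428, 0.7660) = (0.0000 + -0.7071, 0.0000 + 0.8426) = (-0.7071, 0.8426)
link 1: phi[1] = 130 + 90 = 220 deg
  cos(220 deg) = -0.7660, sin(220 deg) = -0.6428
  joint[2] = (-0.7071, 0.8426) + 9.1 * (-0.7660, -0.6428) = (-0.7071 + -6.9710, 0.8426 + -5.8494) = (-7.6781, -5.0067)
link 2: phi[2] = 130 + 90 + -80 = 140 deg
  cos(140 deg) = -0.7660, sin(140 deg) = 0.6428
  joint[3] = (-7.6781, -5.0067) + 5.3 * (-0.7660, 0.6428) = (-7.6781 + -4.0600, -5.0067 + 3.4068) = (-11.7381, -1.5999)
link 3: phi[3] = 130 + 90 + -80 + 105 = 245 deg
  cos(245 deg) = -0.4226, sin(245 deg) = -0.9063
  joint[4] = (-11.7381, -1.5999) + 3.2 * (-0.4226, -0.9063) = (-11.7381 + -1.3524, -1.5999 + -2.9002) = (-13.0905, -4.5001)
End effector: (-13.0905, -4.5001)

Answer: -13.0905 -4.5001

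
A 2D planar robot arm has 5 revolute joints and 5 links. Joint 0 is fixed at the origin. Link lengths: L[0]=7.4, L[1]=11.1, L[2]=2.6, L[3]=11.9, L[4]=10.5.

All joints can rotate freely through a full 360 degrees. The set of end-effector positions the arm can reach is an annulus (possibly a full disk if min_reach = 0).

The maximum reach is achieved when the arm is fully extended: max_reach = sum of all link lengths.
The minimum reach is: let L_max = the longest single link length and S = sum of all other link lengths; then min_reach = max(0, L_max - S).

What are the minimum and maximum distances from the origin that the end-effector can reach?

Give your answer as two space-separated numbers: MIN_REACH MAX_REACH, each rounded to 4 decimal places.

Answer: 0.0000 43.5000

Derivation:
Link lengths: [7.4, 11.1, 2.6, 11.9, 10.5]
max_reach = 7.4 + 11.1 + 2.6 + 11.9 + 10.5 = 43.5
L_max = max([7.4, 11.1, 2.6, 11.9, 10.5]) = 11.9
S (sum of others) = 43.5 - 11.9 = 31.6
min_reach = max(0, 11.9 - 31.6) = max(0, -19.7) = 0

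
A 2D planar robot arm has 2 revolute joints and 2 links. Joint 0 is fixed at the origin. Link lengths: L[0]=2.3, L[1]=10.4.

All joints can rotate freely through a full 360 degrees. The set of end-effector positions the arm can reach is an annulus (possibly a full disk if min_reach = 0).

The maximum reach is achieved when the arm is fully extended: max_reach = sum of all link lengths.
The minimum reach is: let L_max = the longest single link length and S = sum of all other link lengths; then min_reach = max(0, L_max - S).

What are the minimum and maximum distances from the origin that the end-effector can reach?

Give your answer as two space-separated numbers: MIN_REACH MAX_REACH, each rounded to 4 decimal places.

Answer: 8.1000 12.7000

Derivation:
Link lengths: [2.3, 10.4]
max_reach = 2.3 + 10.4 = 12.7
L_max = max([2.3, 10.4]) = 10.4
S (sum of others) = 12.7 - 10.4 = 2.3
min_reach = max(0, 10.4 - 2.3) = max(0, 8.1) = 8.1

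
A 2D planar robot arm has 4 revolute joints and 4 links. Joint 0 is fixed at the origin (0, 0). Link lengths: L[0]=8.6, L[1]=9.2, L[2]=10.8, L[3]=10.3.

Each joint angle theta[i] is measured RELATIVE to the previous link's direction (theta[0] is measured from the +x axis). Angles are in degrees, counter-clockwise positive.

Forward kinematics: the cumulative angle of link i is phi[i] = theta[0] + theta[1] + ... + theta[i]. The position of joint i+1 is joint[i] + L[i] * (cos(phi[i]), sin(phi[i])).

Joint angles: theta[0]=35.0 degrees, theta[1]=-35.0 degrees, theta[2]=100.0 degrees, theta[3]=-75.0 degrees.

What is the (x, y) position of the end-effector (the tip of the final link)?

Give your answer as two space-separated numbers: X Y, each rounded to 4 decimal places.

joint[0] = (0.0000, 0.0000)  (base)
link 0: phi[0] = 35 = 35 deg
  cos(35 deg) = 0.8192, sin(35 deg) = 0.5736
  joint[1] = (0.0000, 0.0000) + 8.6 * (0.8192, 0.5736) = (0.0000 + 7.0447, 0.0000 + 4.9328) = (7.0447, 4.9328)
link 1: phi[1] = 35 + -35 = 0 deg
  cos(0 deg) = 1.0000, sin(0 deg) = 0.0000
  joint[2] = (7.0447, 4.9328) + 9.2 * (1.0000, 0.0000) = (7.0447 + 9.2000, 4.9328 + 0.0000) = (16.2447, 4.9328)
link 2: phi[2] = 35 + -35 + 100 = 100 deg
  cos(100 deg) = -0.1736, sin(100 deg) = 0.9848
  joint[3] = (16.2447, 4.9328) + 10.8 * (-0.1736, 0.9848) = (16.2447 + -1.8754, 4.9328 + 10.6359) = (14.3693, 15.5687)
link 3: phi[3] = 35 + -35 + 100 + -75 = 25 deg
  cos(25 deg) = 0.9063, sin(25 deg) = 0.4226
  joint[4] = (14.3693, 15.5687) + 10.3 * (0.9063, 0.4226) = (14.3693 + 9.3350, 15.5687 + 4.3530) = (23.7043, 19.9216)
End effector: (23.7043, 19.9216)

Answer: 23.7043 19.9216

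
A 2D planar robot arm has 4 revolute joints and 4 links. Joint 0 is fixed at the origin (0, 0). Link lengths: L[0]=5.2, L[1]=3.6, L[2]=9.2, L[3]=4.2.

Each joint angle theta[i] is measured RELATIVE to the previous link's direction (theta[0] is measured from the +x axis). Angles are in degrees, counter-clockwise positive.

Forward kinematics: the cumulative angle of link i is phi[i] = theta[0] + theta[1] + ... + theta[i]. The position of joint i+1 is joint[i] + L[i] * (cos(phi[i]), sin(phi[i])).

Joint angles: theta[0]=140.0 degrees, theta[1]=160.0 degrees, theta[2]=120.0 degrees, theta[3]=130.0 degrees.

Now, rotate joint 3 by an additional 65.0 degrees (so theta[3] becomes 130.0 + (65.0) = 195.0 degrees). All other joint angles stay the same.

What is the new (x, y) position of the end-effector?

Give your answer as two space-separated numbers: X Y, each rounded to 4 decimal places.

joint[0] = (0.0000, 0.0000)  (base)
link 0: phi[0] = 140 = 140 deg
  cos(140 deg) = -0.7660, sin(140 deg) = 0.6428
  joint[1] = (0.0000, 0.0000) + 5.2 * (-0.7660, 0.6428) = (0.0000 + -3.9834, 0.0000 + 3.3425) = (-3.9834, 3.3425)
link 1: phi[1] = 140 + 160 = 300 deg
  cos(300 deg) = 0.5000, sin(300 deg) = -0.8660
  joint[2] = (-3.9834, 3.3425) + 3.6 * (0.5000, -0.8660) = (-3.9834 + 1.8000, 3.3425 + -3.1177) = (-2.1834, 0.2248)
link 2: phi[2] = 140 + 160 + 120 = 420 deg
  cos(420 deg) = 0.5000, sin(420 deg) = 0.8660
  joint[3] = (-2.1834, 0.2248) + 9.2 * (0.5000, 0.8660) = (-2.1834 + 4.6000, 0.2248 + 7.9674) = (2.4166, 8.1922)
link 3: phi[3] = 140 + 160 + 120 + 195 = 615 deg
  cos(615 deg) = -0.2588, sin(615 deg) = -0.9659
  joint[4] = (2.4166, 8.1922) + 4.2 * (-0.2588, -0.9659) = (2.4166 + -1.0870, 8.1922 + -4.0569) = (1.3295, 4.1353)
End effector: (1.3295, 4.1353)

Answer: 1.3295 4.1353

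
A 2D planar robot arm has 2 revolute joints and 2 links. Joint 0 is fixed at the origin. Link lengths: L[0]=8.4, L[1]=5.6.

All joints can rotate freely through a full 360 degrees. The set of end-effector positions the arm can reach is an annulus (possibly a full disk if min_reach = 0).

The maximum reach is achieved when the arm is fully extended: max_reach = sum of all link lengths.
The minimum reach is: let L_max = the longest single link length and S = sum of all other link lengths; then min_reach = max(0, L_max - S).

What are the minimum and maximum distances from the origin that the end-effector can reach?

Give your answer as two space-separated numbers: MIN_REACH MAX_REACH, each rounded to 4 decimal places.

Link lengths: [8.4, 5.6]
max_reach = 8.4 + 5.6 = 14
L_max = max([8.4, 5.6]) = 8.4
S (sum of others) = 14 - 8.4 = 5.6
min_reach = max(0, 8.4 - 5.6) = max(0, 2.8) = 2.8

Answer: 2.8000 14.0000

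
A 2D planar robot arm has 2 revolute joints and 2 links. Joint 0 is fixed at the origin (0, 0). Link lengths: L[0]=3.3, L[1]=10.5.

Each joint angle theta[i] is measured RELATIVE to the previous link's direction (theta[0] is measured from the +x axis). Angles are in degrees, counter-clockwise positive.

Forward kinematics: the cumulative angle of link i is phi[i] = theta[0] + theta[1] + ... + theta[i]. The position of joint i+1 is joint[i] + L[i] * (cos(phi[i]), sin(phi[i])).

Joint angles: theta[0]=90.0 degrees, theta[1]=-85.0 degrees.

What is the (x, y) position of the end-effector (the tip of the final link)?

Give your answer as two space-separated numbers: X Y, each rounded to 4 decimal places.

joint[0] = (0.0000, 0.0000)  (base)
link 0: phi[0] = 90 = 90 deg
  cos(90 deg) = 0.0000, sin(90 deg) = 1.0000
  joint[1] = (0.0000, 0.0000) + 3.3 * (0.0000, 1.0000) = (0.0000 + 0.0000, 0.0000 + 3.3000) = (0.0000, 3.3000)
link 1: phi[1] = 90 + -85 = 5 deg
  cos(5 deg) = 0.9962, sin(5 deg) = 0.0872
  joint[2] = (0.0000, 3.3000) + 10.5 * (0.9962, 0.0872) = (0.0000 + 10.4600, 3.3000 + 0.9151) = (10.4600, 4.2151)
End effector: (10.4600, 4.2151)

Answer: 10.4600 4.2151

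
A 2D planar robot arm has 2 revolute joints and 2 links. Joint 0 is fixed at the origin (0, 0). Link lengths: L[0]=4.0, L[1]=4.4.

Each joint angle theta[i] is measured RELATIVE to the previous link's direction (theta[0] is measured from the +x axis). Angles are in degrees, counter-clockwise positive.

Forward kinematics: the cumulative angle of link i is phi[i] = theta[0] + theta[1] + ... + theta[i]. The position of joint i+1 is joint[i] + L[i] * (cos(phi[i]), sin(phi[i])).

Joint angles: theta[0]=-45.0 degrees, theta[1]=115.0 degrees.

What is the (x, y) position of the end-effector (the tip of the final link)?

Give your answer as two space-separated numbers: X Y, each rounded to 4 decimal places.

joint[0] = (0.0000, 0.0000)  (base)
link 0: phi[0] = -45 = -45 deg
  cos(-45 deg) = 0.7071, sin(-45 deg) = -0.7071
  joint[1] = (0.0000, 0.0000) + 4 * (0.7071, -0.7071) = (0.0000 + 2.8284, 0.0000 + -2.8284) = (2.8284, -2.8284)
link 1: phi[1] = -45 + 115 = 70 deg
  cos(70 deg) = 0.3420, sin(70 deg) = 0.9397
  joint[2] = (2.8284, -2.8284) + 4.4 * (0.3420, 0.9397) = (2.8284 + 1.5049, -2.8284 + 4.1346) = (4.3333, 1.3062)
End effector: (4.3333, 1.3062)

Answer: 4.3333 1.3062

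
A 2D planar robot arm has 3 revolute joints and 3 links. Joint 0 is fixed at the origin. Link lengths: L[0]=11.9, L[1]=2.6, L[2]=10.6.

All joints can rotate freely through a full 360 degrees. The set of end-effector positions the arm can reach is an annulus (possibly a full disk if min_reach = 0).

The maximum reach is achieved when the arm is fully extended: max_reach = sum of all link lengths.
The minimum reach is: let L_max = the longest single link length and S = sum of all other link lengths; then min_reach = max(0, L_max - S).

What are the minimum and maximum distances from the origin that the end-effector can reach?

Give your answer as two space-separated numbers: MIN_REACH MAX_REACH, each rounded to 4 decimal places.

Link lengths: [11.9, 2.6, 10.6]
max_reach = 11.9 + 2.6 + 10.6 = 25.1
L_max = max([11.9, 2.6, 10.6]) = 11.9
S (sum of others) = 25.1 - 11.9 = 13.2
min_reach = max(0, 11.9 - 13.2) = max(0, -1.3) = 0

Answer: 0.0000 25.1000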